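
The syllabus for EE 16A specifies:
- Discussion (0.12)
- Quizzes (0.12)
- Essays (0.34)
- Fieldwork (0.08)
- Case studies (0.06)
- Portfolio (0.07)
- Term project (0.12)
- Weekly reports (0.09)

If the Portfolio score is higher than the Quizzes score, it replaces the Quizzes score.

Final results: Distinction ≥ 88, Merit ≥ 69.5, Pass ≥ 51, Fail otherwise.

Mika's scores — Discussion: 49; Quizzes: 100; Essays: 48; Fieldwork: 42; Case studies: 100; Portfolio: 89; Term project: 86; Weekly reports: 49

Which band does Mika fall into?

Pass

Portfolio (89) ≤ Quizzes (100), so Quizzes stays at 100.
Weighted total:
  Discussion 49 × 0.12 = 5.88
  Quizzes 100 × 0.12 = 12
  Essays 48 × 0.34 = 16.32
  Fieldwork 42 × 0.08 = 3.36
  Case studies 100 × 0.06 = 6
  Portfolio 89 × 0.07 = 6.23
  Term project 86 × 0.12 = 10.32
  Weekly reports 49 × 0.09 = 4.41
Sum = 64.52
64.52 is ≥ 51 and < 69.5 → Pass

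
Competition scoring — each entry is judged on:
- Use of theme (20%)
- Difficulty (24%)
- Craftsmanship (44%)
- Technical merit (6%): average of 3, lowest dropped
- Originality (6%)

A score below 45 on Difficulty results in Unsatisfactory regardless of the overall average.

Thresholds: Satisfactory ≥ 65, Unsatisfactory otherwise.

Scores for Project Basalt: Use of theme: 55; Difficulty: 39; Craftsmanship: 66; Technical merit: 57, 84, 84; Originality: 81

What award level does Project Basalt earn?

Technical merit: drop 57 → average of remaining 2 = 168/2 = 84
Difficulty score 39 < 45: minimum not met.
Weighted total:
  Use of theme 55 × 0.2 = 11
  Difficulty 39 × 0.24 = 9.36
  Craftsmanship 66 × 0.44 = 29.04
  Technical merit 84 × 0.06 = 5.04
  Originality 81 × 0.06 = 4.86
Sum = 59.3
Because the Difficulty minimum was not met, the result is Unsatisfactory.

Unsatisfactory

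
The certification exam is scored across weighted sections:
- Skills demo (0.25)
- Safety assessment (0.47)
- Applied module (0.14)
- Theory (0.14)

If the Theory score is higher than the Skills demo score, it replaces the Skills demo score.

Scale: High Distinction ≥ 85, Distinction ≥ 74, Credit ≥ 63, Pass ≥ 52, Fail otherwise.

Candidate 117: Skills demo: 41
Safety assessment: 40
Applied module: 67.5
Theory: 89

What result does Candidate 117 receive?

Pass

Theory (89) > Skills demo (41), so Skills demo counts as 89.
Weighted total:
  Skills demo 89 × 0.25 = 22.25
  Safety assessment 40 × 0.47 = 18.8
  Applied module 67.5 × 0.14 = 9.45
  Theory 89 × 0.14 = 12.46
Sum = 62.96
62.96 is ≥ 52 and < 63 → Pass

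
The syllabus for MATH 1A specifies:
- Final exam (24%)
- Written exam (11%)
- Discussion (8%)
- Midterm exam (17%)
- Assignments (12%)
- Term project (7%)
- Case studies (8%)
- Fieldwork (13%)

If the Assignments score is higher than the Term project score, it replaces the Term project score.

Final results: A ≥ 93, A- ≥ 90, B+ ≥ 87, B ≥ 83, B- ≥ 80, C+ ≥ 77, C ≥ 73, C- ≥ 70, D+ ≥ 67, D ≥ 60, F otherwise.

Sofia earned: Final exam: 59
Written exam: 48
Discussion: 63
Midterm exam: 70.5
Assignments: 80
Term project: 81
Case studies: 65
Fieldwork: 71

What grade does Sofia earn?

D

Assignments (80) ≤ Term project (81), so Term project stays at 81.
Weighted total:
  Final exam 59 × 0.24 = 14.16
  Written exam 48 × 0.11 = 5.28
  Discussion 63 × 0.08 = 5.04
  Midterm exam 70.5 × 0.17 = 11.985
  Assignments 80 × 0.12 = 9.6
  Term project 81 × 0.07 = 5.67
  Case studies 65 × 0.08 = 5.2
  Fieldwork 71 × 0.13 = 9.23
Sum = 66.165
66.165 is ≥ 60 and < 67 → D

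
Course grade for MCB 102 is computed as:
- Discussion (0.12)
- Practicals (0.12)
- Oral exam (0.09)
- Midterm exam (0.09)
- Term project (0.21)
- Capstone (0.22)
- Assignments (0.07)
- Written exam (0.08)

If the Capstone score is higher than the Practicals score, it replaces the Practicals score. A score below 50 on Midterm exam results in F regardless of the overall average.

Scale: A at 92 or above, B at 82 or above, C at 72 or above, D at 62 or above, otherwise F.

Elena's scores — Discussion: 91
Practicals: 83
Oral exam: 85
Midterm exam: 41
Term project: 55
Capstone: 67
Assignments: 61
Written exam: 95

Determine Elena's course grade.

F

Capstone (67) ≤ Practicals (83), so Practicals stays at 83.
Midterm exam score 41 < 50: minimum not met.
Weighted total:
  Discussion 91 × 0.12 = 10.92
  Practicals 83 × 0.12 = 9.96
  Oral exam 85 × 0.09 = 7.65
  Midterm exam 41 × 0.09 = 3.69
  Term project 55 × 0.21 = 11.55
  Capstone 67 × 0.22 = 14.74
  Assignments 61 × 0.07 = 4.27
  Written exam 95 × 0.08 = 7.6
Sum = 70.38
Because the Midterm exam minimum was not met, the result is F.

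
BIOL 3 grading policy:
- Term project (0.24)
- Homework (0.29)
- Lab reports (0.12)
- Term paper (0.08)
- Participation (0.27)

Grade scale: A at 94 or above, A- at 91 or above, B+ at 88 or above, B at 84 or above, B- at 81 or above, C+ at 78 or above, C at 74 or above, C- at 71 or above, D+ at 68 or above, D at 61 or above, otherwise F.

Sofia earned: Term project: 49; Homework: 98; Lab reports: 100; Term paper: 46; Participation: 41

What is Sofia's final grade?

D

Weighted total:
  Term project 49 × 0.24 = 11.76
  Homework 98 × 0.29 = 28.42
  Lab reports 100 × 0.12 = 12
  Term paper 46 × 0.08 = 3.68
  Participation 41 × 0.27 = 11.07
Sum = 66.93
66.93 is ≥ 61 and < 68 → D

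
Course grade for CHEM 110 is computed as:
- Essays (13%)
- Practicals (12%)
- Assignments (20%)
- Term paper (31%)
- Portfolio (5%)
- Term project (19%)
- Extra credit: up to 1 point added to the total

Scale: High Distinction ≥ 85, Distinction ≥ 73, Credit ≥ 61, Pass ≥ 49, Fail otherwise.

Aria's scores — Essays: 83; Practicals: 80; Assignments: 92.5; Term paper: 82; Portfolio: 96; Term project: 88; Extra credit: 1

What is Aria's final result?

High Distinction

Weighted total:
  Essays 83 × 0.13 = 10.79
  Practicals 80 × 0.12 = 9.6
  Assignments 92.5 × 0.2 = 18.5
  Term paper 82 × 0.31 = 25.42
  Portfolio 96 × 0.05 = 4.8
  Term project 88 × 0.19 = 16.72
Sum = 85.83
Extra credit: 85.83 + 1 = 86.83
86.83 ≥ 85 → High Distinction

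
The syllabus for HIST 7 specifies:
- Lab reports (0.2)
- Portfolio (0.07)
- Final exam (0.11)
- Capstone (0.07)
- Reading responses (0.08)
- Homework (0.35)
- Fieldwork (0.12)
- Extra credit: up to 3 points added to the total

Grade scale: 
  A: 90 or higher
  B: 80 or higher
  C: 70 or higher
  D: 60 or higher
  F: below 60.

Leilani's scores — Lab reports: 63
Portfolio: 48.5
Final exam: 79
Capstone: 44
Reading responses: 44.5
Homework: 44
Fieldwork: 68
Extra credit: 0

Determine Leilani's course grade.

F

Weighted total:
  Lab reports 63 × 0.2 = 12.6
  Portfolio 48.5 × 0.07 = 3.395
  Final exam 79 × 0.11 = 8.69
  Capstone 44 × 0.07 = 3.08
  Reading responses 44.5 × 0.08 = 3.56
  Homework 44 × 0.35 = 15.4
  Fieldwork 68 × 0.12 = 8.16
Sum = 54.885
Extra credit: 54.885 + 0 = 54.885
54.885 < 60 → F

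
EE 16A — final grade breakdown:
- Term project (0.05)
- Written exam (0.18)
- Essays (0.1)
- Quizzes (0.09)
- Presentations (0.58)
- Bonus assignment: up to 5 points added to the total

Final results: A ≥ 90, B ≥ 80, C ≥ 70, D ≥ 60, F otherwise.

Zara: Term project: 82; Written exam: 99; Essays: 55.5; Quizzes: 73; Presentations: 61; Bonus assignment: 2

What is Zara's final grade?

Weighted total:
  Term project 82 × 0.05 = 4.1
  Written exam 99 × 0.18 = 17.82
  Essays 55.5 × 0.1 = 5.55
  Quizzes 73 × 0.09 = 6.57
  Presentations 61 × 0.58 = 35.38
Sum = 69.42
Bonus assignment: 69.42 + 2 = 71.42
71.42 is ≥ 70 and < 80 → C

C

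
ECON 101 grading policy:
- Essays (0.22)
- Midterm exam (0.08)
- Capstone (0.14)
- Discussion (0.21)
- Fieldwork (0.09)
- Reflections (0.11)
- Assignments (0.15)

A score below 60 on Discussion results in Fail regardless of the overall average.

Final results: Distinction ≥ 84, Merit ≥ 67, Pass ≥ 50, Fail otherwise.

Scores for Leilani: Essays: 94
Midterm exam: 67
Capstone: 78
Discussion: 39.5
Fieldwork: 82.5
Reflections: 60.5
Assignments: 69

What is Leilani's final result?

Fail

Discussion score 39.5 < 60: minimum not met.
Weighted total:
  Essays 94 × 0.22 = 20.68
  Midterm exam 67 × 0.08 = 5.36
  Capstone 78 × 0.14 = 10.92
  Discussion 39.5 × 0.21 = 8.295
  Fieldwork 82.5 × 0.09 = 7.425
  Reflections 60.5 × 0.11 = 6.655
  Assignments 69 × 0.15 = 10.35
Sum = 69.685
Because the Discussion minimum was not met, the result is Fail.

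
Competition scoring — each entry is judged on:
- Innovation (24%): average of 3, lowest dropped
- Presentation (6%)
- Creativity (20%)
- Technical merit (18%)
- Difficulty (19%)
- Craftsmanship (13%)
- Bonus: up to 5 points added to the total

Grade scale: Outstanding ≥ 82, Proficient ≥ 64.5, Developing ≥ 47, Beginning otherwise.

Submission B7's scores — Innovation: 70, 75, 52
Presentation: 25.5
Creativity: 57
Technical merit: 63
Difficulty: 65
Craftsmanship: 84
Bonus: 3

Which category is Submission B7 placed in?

Proficient

Innovation: drop 52 → average of remaining 2 = 145/2 = 72.5
Weighted total:
  Innovation 72.5 × 0.24 = 17.4
  Presentation 25.5 × 0.06 = 1.53
  Creativity 57 × 0.2 = 11.4
  Technical merit 63 × 0.18 = 11.34
  Difficulty 65 × 0.19 = 12.35
  Craftsmanship 84 × 0.13 = 10.92
Sum = 64.94
Bonus: 64.94 + 3 = 67.94
67.94 is ≥ 64.5 and < 82 → Proficient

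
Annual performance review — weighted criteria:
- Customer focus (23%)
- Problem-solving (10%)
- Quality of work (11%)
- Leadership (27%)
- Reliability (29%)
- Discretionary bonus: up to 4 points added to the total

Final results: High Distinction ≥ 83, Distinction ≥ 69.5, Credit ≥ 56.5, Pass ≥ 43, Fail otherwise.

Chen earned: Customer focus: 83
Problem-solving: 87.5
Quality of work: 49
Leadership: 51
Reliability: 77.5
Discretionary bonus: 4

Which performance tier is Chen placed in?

Weighted total:
  Customer focus 83 × 0.23 = 19.09
  Problem-solving 87.5 × 0.1 = 8.75
  Quality of work 49 × 0.11 = 5.39
  Leadership 51 × 0.27 = 13.77
  Reliability 77.5 × 0.29 = 22.475
Sum = 69.475
Discretionary bonus: 69.475 + 4 = 73.475
73.475 is ≥ 69.5 and < 83 → Distinction

Distinction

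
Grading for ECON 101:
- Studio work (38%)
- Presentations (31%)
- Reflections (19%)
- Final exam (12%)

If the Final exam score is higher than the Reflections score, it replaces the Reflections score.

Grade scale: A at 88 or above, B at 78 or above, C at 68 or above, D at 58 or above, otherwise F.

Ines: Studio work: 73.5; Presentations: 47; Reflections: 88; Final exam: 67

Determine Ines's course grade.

D

Final exam (67) ≤ Reflections (88), so Reflections stays at 88.
Weighted total:
  Studio work 73.5 × 0.38 = 27.93
  Presentations 47 × 0.31 = 14.57
  Reflections 88 × 0.19 = 16.72
  Final exam 67 × 0.12 = 8.04
Sum = 67.26
67.26 is ≥ 58 and < 68 → D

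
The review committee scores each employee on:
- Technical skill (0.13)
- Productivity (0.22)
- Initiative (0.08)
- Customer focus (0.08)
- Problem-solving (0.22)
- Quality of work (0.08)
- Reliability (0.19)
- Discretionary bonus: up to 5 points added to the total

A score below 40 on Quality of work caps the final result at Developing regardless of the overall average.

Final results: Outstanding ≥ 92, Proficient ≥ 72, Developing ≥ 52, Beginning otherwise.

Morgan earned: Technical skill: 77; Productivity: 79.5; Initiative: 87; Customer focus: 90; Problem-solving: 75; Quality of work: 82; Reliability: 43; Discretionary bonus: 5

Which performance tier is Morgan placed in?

Quality of work score 82 ≥ 40: minimum met.
Weighted total:
  Technical skill 77 × 0.13 = 10.01
  Productivity 79.5 × 0.22 = 17.49
  Initiative 87 × 0.08 = 6.96
  Customer focus 90 × 0.08 = 7.2
  Problem-solving 75 × 0.22 = 16.5
  Quality of work 82 × 0.08 = 6.56
  Reliability 43 × 0.19 = 8.17
Sum = 72.89
Discretionary bonus: 72.89 + 5 = 77.89
77.89 is ≥ 72 and < 92 → Proficient

Proficient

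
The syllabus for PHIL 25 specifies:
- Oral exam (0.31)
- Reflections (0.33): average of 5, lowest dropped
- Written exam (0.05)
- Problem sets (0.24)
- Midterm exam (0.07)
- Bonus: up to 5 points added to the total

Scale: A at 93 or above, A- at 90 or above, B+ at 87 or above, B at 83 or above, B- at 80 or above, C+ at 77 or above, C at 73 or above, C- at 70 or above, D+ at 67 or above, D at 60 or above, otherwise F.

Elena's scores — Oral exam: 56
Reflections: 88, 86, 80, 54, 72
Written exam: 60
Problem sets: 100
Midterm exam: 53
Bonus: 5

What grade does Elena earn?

C+

Reflections: drop 54 → average of remaining 4 = 326/4 = 81.5
Weighted total:
  Oral exam 56 × 0.31 = 17.36
  Reflections 81.5 × 0.33 = 26.895
  Written exam 60 × 0.05 = 3
  Problem sets 100 × 0.24 = 24
  Midterm exam 53 × 0.07 = 3.71
Sum = 74.965
Bonus: 74.965 + 5 = 79.965
79.965 is ≥ 77 and < 80 → C+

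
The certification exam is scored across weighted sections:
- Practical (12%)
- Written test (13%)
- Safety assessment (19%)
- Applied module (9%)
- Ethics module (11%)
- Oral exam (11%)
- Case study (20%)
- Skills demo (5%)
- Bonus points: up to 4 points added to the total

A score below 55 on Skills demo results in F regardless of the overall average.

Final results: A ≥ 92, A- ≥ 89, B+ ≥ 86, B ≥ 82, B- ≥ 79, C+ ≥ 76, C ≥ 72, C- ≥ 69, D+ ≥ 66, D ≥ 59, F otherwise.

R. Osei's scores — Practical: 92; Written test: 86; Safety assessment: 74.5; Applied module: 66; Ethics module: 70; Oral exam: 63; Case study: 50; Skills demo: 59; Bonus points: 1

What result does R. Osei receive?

Skills demo score 59 ≥ 55: minimum met.
Weighted total:
  Practical 92 × 0.12 = 11.04
  Written test 86 × 0.13 = 11.18
  Safety assessment 74.5 × 0.19 = 14.155
  Applied module 66 × 0.09 = 5.94
  Ethics module 70 × 0.11 = 7.7
  Oral exam 63 × 0.11 = 6.93
  Case study 50 × 0.2 = 10
  Skills demo 59 × 0.05 = 2.95
Sum = 69.895
Bonus points: 69.895 + 1 = 70.895
70.895 is ≥ 69 and < 72 → C-

C-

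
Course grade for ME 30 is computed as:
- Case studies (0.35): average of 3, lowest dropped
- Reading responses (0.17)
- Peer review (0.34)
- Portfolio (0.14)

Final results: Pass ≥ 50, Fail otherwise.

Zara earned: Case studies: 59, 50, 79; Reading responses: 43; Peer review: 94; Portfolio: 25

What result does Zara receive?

Pass

Case studies: drop 50 → average of remaining 2 = 138/2 = 69
Weighted total:
  Case studies 69 × 0.35 = 24.15
  Reading responses 43 × 0.17 = 7.31
  Peer review 94 × 0.34 = 31.96
  Portfolio 25 × 0.14 = 3.5
Sum = 66.92
66.92 ≥ 50 → Pass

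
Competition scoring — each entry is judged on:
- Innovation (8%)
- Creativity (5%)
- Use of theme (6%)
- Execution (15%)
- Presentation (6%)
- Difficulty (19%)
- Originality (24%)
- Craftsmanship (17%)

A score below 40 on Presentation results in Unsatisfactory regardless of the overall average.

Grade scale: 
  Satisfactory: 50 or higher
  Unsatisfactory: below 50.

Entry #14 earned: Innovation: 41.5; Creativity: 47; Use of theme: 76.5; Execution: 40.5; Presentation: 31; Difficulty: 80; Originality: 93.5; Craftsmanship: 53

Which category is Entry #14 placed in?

Presentation score 31 < 40: minimum not met.
Weighted total:
  Innovation 41.5 × 0.08 = 3.32
  Creativity 47 × 0.05 = 2.35
  Use of theme 76.5 × 0.06 = 4.59
  Execution 40.5 × 0.15 = 6.075
  Presentation 31 × 0.06 = 1.86
  Difficulty 80 × 0.19 = 15.2
  Originality 93.5 × 0.24 = 22.44
  Craftsmanship 53 × 0.17 = 9.01
Sum = 64.845
Because the Presentation minimum was not met, the result is Unsatisfactory.

Unsatisfactory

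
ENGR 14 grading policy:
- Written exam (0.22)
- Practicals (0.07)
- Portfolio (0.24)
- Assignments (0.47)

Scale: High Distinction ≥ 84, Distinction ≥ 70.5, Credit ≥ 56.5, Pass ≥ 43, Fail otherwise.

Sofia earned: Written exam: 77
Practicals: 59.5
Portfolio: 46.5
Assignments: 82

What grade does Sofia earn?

Weighted total:
  Written exam 77 × 0.22 = 16.94
  Practicals 59.5 × 0.07 = 4.165
  Portfolio 46.5 × 0.24 = 11.16
  Assignments 82 × 0.47 = 38.54
Sum = 70.805
70.805 is ≥ 70.5 and < 84 → Distinction

Distinction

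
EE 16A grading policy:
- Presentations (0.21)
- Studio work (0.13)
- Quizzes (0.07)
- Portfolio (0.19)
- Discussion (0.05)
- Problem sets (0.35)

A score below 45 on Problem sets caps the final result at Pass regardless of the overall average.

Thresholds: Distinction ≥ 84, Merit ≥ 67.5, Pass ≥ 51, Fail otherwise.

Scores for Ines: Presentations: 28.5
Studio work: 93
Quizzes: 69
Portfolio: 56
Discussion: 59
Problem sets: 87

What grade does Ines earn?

Pass

Problem sets score 87 ≥ 45: minimum met.
Weighted total:
  Presentations 28.5 × 0.21 = 5.985
  Studio work 93 × 0.13 = 12.09
  Quizzes 69 × 0.07 = 4.83
  Portfolio 56 × 0.19 = 10.64
  Discussion 59 × 0.05 = 2.95
  Problem sets 87 × 0.35 = 30.45
Sum = 66.945
66.945 is ≥ 51 and < 67.5 → Pass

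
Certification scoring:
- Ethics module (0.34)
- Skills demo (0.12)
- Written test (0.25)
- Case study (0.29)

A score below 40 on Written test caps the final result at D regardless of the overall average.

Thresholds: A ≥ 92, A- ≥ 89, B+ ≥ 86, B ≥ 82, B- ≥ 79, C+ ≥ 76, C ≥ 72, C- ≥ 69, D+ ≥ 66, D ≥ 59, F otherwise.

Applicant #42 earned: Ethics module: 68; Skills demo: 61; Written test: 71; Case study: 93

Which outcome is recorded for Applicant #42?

Written test score 71 ≥ 40: minimum met.
Weighted total:
  Ethics module 68 × 0.34 = 23.12
  Skills demo 61 × 0.12 = 7.32
  Written test 71 × 0.25 = 17.75
  Case study 93 × 0.29 = 26.97
Sum = 75.16
75.16 is ≥ 72 and < 76 → C

C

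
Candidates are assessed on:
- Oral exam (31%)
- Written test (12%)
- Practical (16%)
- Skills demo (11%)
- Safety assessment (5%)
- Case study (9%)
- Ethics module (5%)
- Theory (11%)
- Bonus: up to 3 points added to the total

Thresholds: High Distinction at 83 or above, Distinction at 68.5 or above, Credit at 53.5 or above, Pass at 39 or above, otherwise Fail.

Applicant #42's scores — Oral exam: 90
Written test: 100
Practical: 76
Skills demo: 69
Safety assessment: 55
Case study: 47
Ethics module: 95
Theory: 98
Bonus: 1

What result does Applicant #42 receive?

Weighted total:
  Oral exam 90 × 0.31 = 27.9
  Written test 100 × 0.12 = 12
  Practical 76 × 0.16 = 12.16
  Skills demo 69 × 0.11 = 7.59
  Safety assessment 55 × 0.05 = 2.75
  Case study 47 × 0.09 = 4.23
  Ethics module 95 × 0.05 = 4.75
  Theory 98 × 0.11 = 10.78
Sum = 82.16
Bonus: 82.16 + 1 = 83.16
83.16 ≥ 83 → High Distinction

High Distinction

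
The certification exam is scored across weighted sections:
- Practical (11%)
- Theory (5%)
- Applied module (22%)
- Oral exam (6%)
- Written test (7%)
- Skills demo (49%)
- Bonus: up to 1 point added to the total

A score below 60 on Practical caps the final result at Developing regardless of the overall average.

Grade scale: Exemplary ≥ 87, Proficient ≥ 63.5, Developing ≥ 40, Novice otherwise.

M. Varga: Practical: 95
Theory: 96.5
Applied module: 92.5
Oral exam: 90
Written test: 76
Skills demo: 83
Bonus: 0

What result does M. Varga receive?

Practical score 95 ≥ 60: minimum met.
Weighted total:
  Practical 95 × 0.11 = 10.45
  Theory 96.5 × 0.05 = 4.825
  Applied module 92.5 × 0.22 = 20.35
  Oral exam 90 × 0.06 = 5.4
  Written test 76 × 0.07 = 5.32
  Skills demo 83 × 0.49 = 40.67
Sum = 87.015
Bonus: 87.015 + 0 = 87.015
87.015 ≥ 87 → Exemplary

Exemplary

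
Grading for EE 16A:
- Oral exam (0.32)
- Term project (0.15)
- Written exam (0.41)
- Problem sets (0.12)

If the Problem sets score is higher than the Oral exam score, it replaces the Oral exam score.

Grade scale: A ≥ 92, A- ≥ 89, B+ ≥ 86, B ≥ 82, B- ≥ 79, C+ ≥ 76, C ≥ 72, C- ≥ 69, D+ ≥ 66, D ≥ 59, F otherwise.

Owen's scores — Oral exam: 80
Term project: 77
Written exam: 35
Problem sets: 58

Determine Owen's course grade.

Problem sets (58) ≤ Oral exam (80), so Oral exam stays at 80.
Weighted total:
  Oral exam 80 × 0.32 = 25.6
  Term project 77 × 0.15 = 11.55
  Written exam 35 × 0.41 = 14.35
  Problem sets 58 × 0.12 = 6.96
Sum = 58.46
58.46 < 59 → F

F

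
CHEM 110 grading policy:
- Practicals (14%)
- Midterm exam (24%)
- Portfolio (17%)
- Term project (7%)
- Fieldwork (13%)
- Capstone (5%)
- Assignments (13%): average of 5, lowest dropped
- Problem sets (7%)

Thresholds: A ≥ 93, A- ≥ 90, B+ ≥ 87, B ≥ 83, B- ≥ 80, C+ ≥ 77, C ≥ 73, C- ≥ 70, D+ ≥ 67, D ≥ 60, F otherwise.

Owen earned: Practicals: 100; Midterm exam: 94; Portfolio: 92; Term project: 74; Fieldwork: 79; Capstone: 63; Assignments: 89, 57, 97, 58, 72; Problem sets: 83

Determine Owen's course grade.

Assignments: drop 57 → average of remaining 4 = 316/4 = 79
Weighted total:
  Practicals 100 × 0.14 = 14
  Midterm exam 94 × 0.24 = 22.56
  Portfolio 92 × 0.17 = 15.64
  Term project 74 × 0.07 = 5.18
  Fieldwork 79 × 0.13 = 10.27
  Capstone 63 × 0.05 = 3.15
  Assignments 79 × 0.13 = 10.27
  Problem sets 83 × 0.07 = 5.81
Sum = 86.88
86.88 is ≥ 83 and < 87 → B

B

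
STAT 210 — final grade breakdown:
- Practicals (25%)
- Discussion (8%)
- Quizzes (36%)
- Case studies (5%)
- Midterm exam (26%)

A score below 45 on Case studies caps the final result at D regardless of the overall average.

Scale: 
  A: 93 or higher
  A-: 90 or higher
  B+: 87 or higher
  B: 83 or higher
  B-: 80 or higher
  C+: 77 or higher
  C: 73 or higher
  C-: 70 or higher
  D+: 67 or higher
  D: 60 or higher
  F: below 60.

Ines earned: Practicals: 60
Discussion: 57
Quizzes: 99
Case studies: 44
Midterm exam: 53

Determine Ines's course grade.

D

Case studies score 44 < 45: minimum not met.
Weighted total:
  Practicals 60 × 0.25 = 15
  Discussion 57 × 0.08 = 4.56
  Quizzes 99 × 0.36 = 35.64
  Case studies 44 × 0.05 = 2.2
  Midterm exam 53 × 0.26 = 13.78
Sum = 71.18
71.18 would be C-; cap at D applies → D.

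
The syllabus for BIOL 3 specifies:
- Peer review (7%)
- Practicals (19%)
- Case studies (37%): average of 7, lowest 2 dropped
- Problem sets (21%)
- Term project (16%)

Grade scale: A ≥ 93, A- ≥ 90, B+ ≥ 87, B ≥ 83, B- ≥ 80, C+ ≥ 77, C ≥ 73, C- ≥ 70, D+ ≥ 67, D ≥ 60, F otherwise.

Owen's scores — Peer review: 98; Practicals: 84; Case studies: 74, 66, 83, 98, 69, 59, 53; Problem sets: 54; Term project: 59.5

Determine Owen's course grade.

Case studies: drop 53, 59 → average of remaining 5 = 390/5 = 78
Weighted total:
  Peer review 98 × 0.07 = 6.86
  Practicals 84 × 0.19 = 15.96
  Case studies 78 × 0.37 = 28.86
  Problem sets 54 × 0.21 = 11.34
  Term project 59.5 × 0.16 = 9.52
Sum = 72.54
72.54 is ≥ 70 and < 73 → C-

C-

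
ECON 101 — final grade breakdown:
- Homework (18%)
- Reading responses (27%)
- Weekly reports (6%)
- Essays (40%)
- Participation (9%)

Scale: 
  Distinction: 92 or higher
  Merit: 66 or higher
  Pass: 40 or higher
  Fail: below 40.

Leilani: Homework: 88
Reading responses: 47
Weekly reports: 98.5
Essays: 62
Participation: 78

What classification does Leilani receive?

Weighted total:
  Homework 88 × 0.18 = 15.84
  Reading responses 47 × 0.27 = 12.69
  Weekly reports 98.5 × 0.06 = 5.91
  Essays 62 × 0.4 = 24.8
  Participation 78 × 0.09 = 7.02
Sum = 66.26
66.26 is ≥ 66 and < 92 → Merit

Merit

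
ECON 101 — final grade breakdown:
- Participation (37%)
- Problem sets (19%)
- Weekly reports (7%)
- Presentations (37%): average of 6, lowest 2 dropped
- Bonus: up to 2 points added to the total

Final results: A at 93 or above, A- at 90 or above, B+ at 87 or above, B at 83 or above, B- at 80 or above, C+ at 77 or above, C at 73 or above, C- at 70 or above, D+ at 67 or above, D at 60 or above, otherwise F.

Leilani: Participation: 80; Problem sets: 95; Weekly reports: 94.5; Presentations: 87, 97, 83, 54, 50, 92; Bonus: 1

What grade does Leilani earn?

B+

Presentations: drop 50, 54 → average of remaining 4 = 359/4 = 89.75
Weighted total:
  Participation 80 × 0.37 = 29.6
  Problem sets 95 × 0.19 = 18.05
  Weekly reports 94.5 × 0.07 = 6.615
  Presentations 89.75 × 0.37 = 33.2075
Sum = 87.4725
Bonus: 87.4725 + 1 = 88.4725
88.4725 is ≥ 87 and < 90 → B+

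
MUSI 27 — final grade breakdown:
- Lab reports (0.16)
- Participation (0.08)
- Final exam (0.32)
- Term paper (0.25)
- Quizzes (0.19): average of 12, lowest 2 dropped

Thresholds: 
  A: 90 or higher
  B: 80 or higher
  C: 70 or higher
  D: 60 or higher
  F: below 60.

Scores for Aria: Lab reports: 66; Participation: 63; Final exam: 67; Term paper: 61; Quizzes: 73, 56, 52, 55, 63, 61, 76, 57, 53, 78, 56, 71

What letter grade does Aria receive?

D

Quizzes: drop 52, 53 → average of remaining 10 = 646/10 = 64.6
Weighted total:
  Lab reports 66 × 0.16 = 10.56
  Participation 63 × 0.08 = 5.04
  Final exam 67 × 0.32 = 21.44
  Term paper 61 × 0.25 = 15.25
  Quizzes 64.6 × 0.19 = 12.274
Sum = 64.564
64.564 is ≥ 60 and < 70 → D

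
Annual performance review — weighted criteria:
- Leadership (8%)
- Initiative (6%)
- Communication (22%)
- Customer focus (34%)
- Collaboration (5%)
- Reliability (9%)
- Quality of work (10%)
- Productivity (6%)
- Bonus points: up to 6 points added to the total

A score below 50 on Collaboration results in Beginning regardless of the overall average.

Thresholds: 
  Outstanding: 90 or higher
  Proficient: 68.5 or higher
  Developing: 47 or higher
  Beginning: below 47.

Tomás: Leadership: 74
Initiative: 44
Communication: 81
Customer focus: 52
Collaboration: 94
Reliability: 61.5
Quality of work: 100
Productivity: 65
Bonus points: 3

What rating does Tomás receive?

Collaboration score 94 ≥ 50: minimum met.
Weighted total:
  Leadership 74 × 0.08 = 5.92
  Initiative 44 × 0.06 = 2.64
  Communication 81 × 0.22 = 17.82
  Customer focus 52 × 0.34 = 17.68
  Collaboration 94 × 0.05 = 4.7
  Reliability 61.5 × 0.09 = 5.535
  Quality of work 100 × 0.1 = 10
  Productivity 65 × 0.06 = 3.9
Sum = 68.195
Bonus points: 68.195 + 3 = 71.195
71.195 is ≥ 68.5 and < 90 → Proficient

Proficient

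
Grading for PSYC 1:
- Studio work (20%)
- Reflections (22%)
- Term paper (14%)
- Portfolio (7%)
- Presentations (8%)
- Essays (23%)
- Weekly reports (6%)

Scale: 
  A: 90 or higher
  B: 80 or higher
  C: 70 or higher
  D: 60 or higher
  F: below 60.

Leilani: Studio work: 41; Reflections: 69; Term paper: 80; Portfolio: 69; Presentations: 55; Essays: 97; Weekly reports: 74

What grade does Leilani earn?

Weighted total:
  Studio work 41 × 0.2 = 8.2
  Reflections 69 × 0.22 = 15.18
  Term paper 80 × 0.14 = 11.2
  Portfolio 69 × 0.07 = 4.83
  Presentations 55 × 0.08 = 4.4
  Essays 97 × 0.23 = 22.31
  Weekly reports 74 × 0.06 = 4.44
Sum = 70.56
70.56 is ≥ 70 and < 80 → C

C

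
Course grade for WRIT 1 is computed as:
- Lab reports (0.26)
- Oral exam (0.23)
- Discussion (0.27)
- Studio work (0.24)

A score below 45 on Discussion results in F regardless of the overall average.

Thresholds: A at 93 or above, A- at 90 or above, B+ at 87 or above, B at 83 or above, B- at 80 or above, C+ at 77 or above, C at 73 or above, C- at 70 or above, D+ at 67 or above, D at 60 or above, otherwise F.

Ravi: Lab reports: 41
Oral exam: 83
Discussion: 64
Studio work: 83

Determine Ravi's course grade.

Discussion score 64 ≥ 45: minimum met.
Weighted total:
  Lab reports 41 × 0.26 = 10.66
  Oral exam 83 × 0.23 = 19.09
  Discussion 64 × 0.27 = 17.28
  Studio work 83 × 0.24 = 19.92
Sum = 66.95
66.95 is ≥ 60 and < 67 → D

D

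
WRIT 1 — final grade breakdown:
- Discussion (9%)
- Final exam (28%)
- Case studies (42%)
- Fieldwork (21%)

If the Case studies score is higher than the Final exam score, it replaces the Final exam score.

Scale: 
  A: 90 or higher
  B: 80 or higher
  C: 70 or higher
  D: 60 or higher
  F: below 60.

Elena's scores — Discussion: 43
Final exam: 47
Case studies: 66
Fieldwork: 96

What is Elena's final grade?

Case studies (66) > Final exam (47), so Final exam counts as 66.
Weighted total:
  Discussion 43 × 0.09 = 3.87
  Final exam 66 × 0.28 = 18.48
  Case studies 66 × 0.42 = 27.72
  Fieldwork 96 × 0.21 = 20.16
Sum = 70.23
70.23 is ≥ 70 and < 80 → C

C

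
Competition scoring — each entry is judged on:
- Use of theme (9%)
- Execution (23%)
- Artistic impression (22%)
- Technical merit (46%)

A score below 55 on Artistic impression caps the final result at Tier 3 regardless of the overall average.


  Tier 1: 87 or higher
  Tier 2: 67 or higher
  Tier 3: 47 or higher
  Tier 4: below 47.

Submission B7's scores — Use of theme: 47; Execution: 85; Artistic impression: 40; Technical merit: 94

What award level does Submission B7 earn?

Tier 3

Artistic impression score 40 < 55: minimum not met.
Weighted total:
  Use of theme 47 × 0.09 = 4.23
  Execution 85 × 0.23 = 19.55
  Artistic impression 40 × 0.22 = 8.8
  Technical merit 94 × 0.46 = 43.24
Sum = 75.82
75.82 would be Tier 2; cap at Tier 3 applies → Tier 3.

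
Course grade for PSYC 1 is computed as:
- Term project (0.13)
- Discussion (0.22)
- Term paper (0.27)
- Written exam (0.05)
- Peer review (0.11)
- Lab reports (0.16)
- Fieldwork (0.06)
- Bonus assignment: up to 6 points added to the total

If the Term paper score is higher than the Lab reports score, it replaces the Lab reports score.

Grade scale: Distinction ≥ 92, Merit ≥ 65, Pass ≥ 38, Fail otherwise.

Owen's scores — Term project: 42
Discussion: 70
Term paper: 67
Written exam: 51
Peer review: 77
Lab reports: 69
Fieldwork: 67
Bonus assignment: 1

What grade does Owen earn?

Merit

Term paper (67) ≤ Lab reports (69), so Lab reports stays at 69.
Weighted total:
  Term project 42 × 0.13 = 5.46
  Discussion 70 × 0.22 = 15.4
  Term paper 67 × 0.27 = 18.09
  Written exam 51 × 0.05 = 2.55
  Peer review 77 × 0.11 = 8.47
  Lab reports 69 × 0.16 = 11.04
  Fieldwork 67 × 0.06 = 4.02
Sum = 65.03
Bonus assignment: 65.03 + 1 = 66.03
66.03 is ≥ 65 and < 92 → Merit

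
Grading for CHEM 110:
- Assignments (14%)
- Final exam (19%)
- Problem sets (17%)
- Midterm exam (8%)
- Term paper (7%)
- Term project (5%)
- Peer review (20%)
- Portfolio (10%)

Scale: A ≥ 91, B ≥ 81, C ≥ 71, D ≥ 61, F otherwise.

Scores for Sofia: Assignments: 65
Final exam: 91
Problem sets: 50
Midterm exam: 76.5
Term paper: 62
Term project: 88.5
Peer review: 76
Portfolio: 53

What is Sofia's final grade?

Weighted total:
  Assignments 65 × 0.14 = 9.1
  Final exam 91 × 0.19 = 17.29
  Problem sets 50 × 0.17 = 8.5
  Midterm exam 76.5 × 0.08 = 6.12
  Term paper 62 × 0.07 = 4.34
  Term project 88.5 × 0.05 = 4.425
  Peer review 76 × 0.2 = 15.2
  Portfolio 53 × 0.1 = 5.3
Sum = 70.275
70.275 is ≥ 61 and < 71 → D

D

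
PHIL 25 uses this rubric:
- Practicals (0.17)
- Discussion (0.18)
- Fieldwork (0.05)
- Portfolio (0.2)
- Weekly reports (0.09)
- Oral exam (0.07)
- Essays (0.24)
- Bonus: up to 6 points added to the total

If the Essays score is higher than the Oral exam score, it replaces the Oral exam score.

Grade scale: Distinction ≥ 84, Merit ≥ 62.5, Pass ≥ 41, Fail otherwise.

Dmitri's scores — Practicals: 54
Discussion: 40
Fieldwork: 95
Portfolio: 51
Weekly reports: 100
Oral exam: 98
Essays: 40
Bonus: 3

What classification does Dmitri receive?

Essays (40) ≤ Oral exam (98), so Oral exam stays at 98.
Weighted total:
  Practicals 54 × 0.17 = 9.18
  Discussion 40 × 0.18 = 7.2
  Fieldwork 95 × 0.05 = 4.75
  Portfolio 51 × 0.2 = 10.2
  Weekly reports 100 × 0.09 = 9
  Oral exam 98 × 0.07 = 6.86
  Essays 40 × 0.24 = 9.6
Sum = 56.79
Bonus: 56.79 + 3 = 59.79
59.79 is ≥ 41 and < 62.5 → Pass

Pass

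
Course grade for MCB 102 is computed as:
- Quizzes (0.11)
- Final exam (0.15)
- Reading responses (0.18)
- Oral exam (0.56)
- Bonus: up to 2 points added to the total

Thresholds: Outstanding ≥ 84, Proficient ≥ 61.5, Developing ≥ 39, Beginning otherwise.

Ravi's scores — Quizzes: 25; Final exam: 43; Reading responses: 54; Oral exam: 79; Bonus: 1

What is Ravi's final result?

Weighted total:
  Quizzes 25 × 0.11 = 2.75
  Final exam 43 × 0.15 = 6.45
  Reading responses 54 × 0.18 = 9.72
  Oral exam 79 × 0.56 = 44.24
Sum = 63.16
Bonus: 63.16 + 1 = 64.16
64.16 is ≥ 61.5 and < 84 → Proficient

Proficient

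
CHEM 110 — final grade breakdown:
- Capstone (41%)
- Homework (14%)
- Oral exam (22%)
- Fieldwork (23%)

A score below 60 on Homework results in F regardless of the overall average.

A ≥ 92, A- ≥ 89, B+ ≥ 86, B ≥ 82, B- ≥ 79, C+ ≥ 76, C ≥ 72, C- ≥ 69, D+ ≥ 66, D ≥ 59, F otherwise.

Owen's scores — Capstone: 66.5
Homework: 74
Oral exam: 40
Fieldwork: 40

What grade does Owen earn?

Homework score 74 ≥ 60: minimum met.
Weighted total:
  Capstone 66.5 × 0.41 = 27.265
  Homework 74 × 0.14 = 10.36
  Oral exam 40 × 0.22 = 8.8
  Fieldwork 40 × 0.23 = 9.2
Sum = 55.625
55.625 < 59 → F

F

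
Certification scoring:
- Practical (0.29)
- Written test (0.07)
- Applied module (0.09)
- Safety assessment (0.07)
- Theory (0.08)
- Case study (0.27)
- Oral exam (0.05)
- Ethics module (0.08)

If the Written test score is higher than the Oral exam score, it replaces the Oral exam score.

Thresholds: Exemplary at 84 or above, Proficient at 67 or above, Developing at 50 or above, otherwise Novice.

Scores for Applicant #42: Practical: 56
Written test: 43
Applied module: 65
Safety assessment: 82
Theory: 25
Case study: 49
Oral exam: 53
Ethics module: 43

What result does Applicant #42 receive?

Written test (43) ≤ Oral exam (53), so Oral exam stays at 53.
Weighted total:
  Practical 56 × 0.29 = 16.24
  Written test 43 × 0.07 = 3.01
  Applied module 65 × 0.09 = 5.85
  Safety assessment 82 × 0.07 = 5.74
  Theory 25 × 0.08 = 2
  Case study 49 × 0.27 = 13.23
  Oral exam 53 × 0.05 = 2.65
  Ethics module 43 × 0.08 = 3.44
Sum = 52.16
52.16 is ≥ 50 and < 67 → Developing

Developing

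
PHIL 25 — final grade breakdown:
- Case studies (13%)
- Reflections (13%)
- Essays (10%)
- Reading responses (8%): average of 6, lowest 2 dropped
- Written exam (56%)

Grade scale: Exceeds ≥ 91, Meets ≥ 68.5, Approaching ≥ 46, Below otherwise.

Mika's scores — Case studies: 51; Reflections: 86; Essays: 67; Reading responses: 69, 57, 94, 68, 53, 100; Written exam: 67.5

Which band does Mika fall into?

Reading responses: drop 53, 57 → average of remaining 4 = 331/4 = 82.75
Weighted total:
  Case studies 51 × 0.13 = 6.63
  Reflections 86 × 0.13 = 11.18
  Essays 67 × 0.1 = 6.7
  Reading responses 82.75 × 0.08 = 6.62
  Written exam 67.5 × 0.56 = 37.8
Sum = 68.93
68.93 is ≥ 68.5 and < 91 → Meets

Meets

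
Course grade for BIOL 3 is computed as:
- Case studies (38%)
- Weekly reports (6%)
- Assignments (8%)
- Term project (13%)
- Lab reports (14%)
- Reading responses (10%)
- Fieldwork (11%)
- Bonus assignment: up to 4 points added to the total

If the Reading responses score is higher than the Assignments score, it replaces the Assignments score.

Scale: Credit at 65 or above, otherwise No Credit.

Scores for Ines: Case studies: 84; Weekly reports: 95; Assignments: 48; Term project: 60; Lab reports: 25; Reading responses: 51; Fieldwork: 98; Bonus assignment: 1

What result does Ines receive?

Reading responses (51) > Assignments (48), so Assignments counts as 51.
Weighted total:
  Case studies 84 × 0.38 = 31.92
  Weekly reports 95 × 0.06 = 5.7
  Assignments 51 × 0.08 = 4.08
  Term project 60 × 0.13 = 7.8
  Lab reports 25 × 0.14 = 3.5
  Reading responses 51 × 0.1 = 5.1
  Fieldwork 98 × 0.11 = 10.78
Sum = 68.88
Bonus assignment: 68.88 + 1 = 69.88
69.88 ≥ 65 → Credit

Credit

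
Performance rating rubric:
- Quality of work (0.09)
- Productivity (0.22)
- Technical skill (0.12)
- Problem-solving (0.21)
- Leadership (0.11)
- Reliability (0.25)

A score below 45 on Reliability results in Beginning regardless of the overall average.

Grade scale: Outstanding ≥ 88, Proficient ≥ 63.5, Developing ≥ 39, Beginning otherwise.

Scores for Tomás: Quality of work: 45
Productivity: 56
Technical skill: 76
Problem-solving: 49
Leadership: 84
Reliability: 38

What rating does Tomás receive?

Reliability score 38 < 45: minimum not met.
Weighted total:
  Quality of work 45 × 0.09 = 4.05
  Productivity 56 × 0.22 = 12.32
  Technical skill 76 × 0.12 = 9.12
  Problem-solving 49 × 0.21 = 10.29
  Leadership 84 × 0.11 = 9.24
  Reliability 38 × 0.25 = 9.5
Sum = 54.52
Because the Reliability minimum was not met, the result is Beginning.

Beginning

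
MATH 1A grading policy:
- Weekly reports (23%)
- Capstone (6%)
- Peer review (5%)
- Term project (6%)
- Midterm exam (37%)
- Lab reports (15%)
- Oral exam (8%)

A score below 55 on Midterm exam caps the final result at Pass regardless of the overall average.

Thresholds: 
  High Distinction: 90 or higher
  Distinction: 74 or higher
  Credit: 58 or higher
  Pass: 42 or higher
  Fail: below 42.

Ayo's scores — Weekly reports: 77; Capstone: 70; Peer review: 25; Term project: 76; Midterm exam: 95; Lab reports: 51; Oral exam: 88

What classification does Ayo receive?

Distinction

Midterm exam score 95 ≥ 55: minimum met.
Weighted total:
  Weekly reports 77 × 0.23 = 17.71
  Capstone 70 × 0.06 = 4.2
  Peer review 25 × 0.05 = 1.25
  Term project 76 × 0.06 = 4.56
  Midterm exam 95 × 0.37 = 35.15
  Lab reports 51 × 0.15 = 7.65
  Oral exam 88 × 0.08 = 7.04
Sum = 77.56
77.56 is ≥ 74 and < 90 → Distinction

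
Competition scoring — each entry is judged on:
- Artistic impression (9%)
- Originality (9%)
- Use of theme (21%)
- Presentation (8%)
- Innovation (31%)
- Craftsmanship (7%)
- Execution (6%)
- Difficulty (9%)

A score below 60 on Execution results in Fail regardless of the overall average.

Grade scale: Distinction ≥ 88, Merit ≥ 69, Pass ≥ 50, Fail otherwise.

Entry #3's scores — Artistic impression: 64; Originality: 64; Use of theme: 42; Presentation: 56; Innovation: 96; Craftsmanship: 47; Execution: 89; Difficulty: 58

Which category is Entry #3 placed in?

Execution score 89 ≥ 60: minimum met.
Weighted total:
  Artistic impression 64 × 0.09 = 5.76
  Originality 64 × 0.09 = 5.76
  Use of theme 42 × 0.21 = 8.82
  Presentation 56 × 0.08 = 4.48
  Innovation 96 × 0.31 = 29.76
  Craftsmanship 47 × 0.07 = 3.29
  Execution 89 × 0.06 = 5.34
  Difficulty 58 × 0.09 = 5.22
Sum = 68.43
68.43 is ≥ 50 and < 69 → Pass

Pass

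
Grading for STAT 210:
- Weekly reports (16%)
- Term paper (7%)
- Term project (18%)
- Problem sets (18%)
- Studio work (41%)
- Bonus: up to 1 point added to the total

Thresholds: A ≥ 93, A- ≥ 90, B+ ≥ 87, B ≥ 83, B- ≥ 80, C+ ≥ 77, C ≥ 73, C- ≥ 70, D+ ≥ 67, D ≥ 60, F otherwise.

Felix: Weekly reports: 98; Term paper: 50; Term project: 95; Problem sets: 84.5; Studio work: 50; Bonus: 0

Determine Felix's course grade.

C-

Weighted total:
  Weekly reports 98 × 0.16 = 15.68
  Term paper 50 × 0.07 = 3.5
  Term project 95 × 0.18 = 17.1
  Problem sets 84.5 × 0.18 = 15.21
  Studio work 50 × 0.41 = 20.5
Sum = 71.99
Bonus: 71.99 + 0 = 71.99
71.99 is ≥ 70 and < 73 → C-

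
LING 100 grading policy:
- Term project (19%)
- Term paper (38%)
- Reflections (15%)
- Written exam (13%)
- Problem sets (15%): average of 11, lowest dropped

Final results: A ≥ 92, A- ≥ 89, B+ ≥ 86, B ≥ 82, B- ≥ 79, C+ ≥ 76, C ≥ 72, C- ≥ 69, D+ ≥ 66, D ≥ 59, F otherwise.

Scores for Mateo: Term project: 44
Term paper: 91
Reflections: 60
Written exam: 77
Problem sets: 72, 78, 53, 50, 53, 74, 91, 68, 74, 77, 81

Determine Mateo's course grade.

Problem sets: drop 50 → average of remaining 10 = 721/10 = 72.1
Weighted total:
  Term project 44 × 0.19 = 8.36
  Term paper 91 × 0.38 = 34.58
  Reflections 60 × 0.15 = 9
  Written exam 77 × 0.13 = 10.01
  Problem sets 72.1 × 0.15 = 10.815
Sum = 72.765
72.765 is ≥ 72 and < 76 → C

C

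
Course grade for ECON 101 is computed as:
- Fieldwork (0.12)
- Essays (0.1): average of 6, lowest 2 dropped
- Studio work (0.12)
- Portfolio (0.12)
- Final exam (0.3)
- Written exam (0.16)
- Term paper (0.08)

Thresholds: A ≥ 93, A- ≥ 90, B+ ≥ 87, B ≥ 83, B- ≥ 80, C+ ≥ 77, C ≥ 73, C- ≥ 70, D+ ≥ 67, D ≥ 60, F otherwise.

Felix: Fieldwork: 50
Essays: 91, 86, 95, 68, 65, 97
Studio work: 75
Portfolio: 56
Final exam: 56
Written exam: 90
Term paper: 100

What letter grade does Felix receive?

Essays: drop 65, 68 → average of remaining 4 = 369/4 = 92.25
Weighted total:
  Fieldwork 50 × 0.12 = 6
  Essays 92.25 × 0.1 = 9.225
  Studio work 75 × 0.12 = 9
  Portfolio 56 × 0.12 = 6.72
  Final exam 56 × 0.3 = 16.8
  Written exam 90 × 0.16 = 14.4
  Term paper 100 × 0.08 = 8
Sum = 70.145
70.145 is ≥ 70 and < 73 → C-

C-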